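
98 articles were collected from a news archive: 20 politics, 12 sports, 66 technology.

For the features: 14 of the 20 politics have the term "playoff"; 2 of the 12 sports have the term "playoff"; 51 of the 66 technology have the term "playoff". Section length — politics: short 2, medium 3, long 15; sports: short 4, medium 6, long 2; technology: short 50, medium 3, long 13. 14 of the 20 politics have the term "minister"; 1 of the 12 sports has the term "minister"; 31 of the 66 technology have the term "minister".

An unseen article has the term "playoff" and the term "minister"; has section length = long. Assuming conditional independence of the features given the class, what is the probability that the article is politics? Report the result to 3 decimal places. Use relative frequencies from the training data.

0.608

politics: (20/98) × (14/20) × (15/20) × (14/20) = 0.075
sports: (12/98) × (2/12) × (2/12) × (1/12) ≈ 0.000283447
technology: (66/98) × (51/66) × (13/66) × (31/66) ≈ 0.0481461
P(politics | x) = 0.075 / 0.123429547 ≈ 0.608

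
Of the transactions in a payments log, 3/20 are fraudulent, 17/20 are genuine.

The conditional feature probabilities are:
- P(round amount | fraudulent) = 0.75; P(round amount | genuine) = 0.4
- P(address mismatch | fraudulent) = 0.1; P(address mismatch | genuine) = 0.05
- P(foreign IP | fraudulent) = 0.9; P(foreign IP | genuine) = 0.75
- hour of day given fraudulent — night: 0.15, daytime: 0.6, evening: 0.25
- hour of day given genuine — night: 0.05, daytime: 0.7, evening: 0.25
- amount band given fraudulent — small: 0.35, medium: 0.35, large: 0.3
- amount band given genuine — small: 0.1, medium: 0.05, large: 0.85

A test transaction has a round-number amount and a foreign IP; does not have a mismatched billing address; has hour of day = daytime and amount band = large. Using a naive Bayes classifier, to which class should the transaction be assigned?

fraudulent: 0.15 × 0.75 × (1−0.1) × 0.9 × 0.6 × 0.3 = 0.0164025
genuine: 0.85 × 0.4 × (1−0.05) × 0.75 × 0.7 × 0.85 = 0.14413875
Highest score → genuine.

genuine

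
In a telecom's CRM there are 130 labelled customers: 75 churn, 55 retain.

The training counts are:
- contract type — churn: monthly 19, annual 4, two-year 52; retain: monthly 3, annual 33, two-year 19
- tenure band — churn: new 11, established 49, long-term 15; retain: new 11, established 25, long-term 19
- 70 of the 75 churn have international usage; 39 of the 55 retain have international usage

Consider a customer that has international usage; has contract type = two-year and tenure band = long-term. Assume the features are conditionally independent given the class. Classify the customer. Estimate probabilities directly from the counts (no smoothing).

churn: (75/130) × (52/75) × (15/75) × (70/75) ≈ 0.0746667
retain: (55/130) × (19/55) × (19/55) × (39/55) ≈ 0.0358017
Highest score → churn.

churn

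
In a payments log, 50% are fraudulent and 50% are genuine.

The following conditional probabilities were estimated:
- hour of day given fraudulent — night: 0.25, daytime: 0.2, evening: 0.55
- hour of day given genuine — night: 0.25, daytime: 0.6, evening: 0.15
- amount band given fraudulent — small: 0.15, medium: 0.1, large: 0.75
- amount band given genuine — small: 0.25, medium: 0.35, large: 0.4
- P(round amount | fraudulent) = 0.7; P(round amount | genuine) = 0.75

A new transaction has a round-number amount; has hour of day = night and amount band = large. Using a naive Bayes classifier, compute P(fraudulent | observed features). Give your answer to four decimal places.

fraudulent: 0.5 × 0.25 × 0.75 × 0.7 = 0.065625
genuine: 0.5 × 0.25 × 0.4 × 0.75 = 0.0375
P(fraudulent | x) = 0.065625 / 0.103125 ≈ 0.6364

0.6364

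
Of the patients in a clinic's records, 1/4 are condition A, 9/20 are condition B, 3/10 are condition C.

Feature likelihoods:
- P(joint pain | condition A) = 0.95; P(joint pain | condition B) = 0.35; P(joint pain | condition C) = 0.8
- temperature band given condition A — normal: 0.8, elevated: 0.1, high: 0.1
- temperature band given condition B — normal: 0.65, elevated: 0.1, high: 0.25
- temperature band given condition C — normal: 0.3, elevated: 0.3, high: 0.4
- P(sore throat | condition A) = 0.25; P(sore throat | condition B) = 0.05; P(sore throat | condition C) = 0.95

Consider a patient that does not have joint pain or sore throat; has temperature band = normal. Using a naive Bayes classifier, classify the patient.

condition A: 0.25 × (1−0.95) × 0.8 × (1−0.25) = 0.0075
condition B: 0.45 × (1−0.35) × 0.65 × (1−0.05) = 0.18061875
condition C: 0.3 × (1−0.8) × 0.3 × (1−0.95) = 0.0009
Highest score → condition B.

condition B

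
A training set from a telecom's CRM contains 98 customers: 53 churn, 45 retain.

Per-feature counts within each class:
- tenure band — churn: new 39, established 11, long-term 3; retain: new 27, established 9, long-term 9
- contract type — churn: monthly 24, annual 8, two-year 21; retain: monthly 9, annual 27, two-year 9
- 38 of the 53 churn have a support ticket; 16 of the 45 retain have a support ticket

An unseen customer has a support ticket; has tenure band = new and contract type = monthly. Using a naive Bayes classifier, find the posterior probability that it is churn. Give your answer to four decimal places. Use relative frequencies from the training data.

0.8683

churn: (53/98) × (39/53) × (24/53) × (38/53) ≈ 0.129206
retain: (45/98) × (27/45) × (9/45) × (16/45) ≈ 0.0195918
P(churn | x) = 0.129206 / 0.1487978 ≈ 0.8683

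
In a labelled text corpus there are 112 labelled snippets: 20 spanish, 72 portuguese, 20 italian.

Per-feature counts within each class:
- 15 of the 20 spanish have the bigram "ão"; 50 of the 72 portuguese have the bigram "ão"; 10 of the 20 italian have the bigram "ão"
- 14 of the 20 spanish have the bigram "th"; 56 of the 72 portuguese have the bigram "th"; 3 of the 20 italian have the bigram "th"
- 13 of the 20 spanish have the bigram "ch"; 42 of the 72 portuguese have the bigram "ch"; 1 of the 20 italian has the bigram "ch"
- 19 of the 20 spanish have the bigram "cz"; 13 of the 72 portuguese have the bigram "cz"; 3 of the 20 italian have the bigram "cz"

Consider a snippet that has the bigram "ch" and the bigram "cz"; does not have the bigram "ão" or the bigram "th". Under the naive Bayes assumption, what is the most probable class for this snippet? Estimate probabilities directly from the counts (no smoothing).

spanish: (20/112) × (5/20) × (6/20) × (13/20) × (19/20) ≈ 0.00827009
portuguese: (72/112) × (22/72) × (16/72) × (42/72) × (13/72) ≈ 0.00459748
italian: (20/112) × (10/20) × (17/20) × (1/20) × (3/20) ≈ 0.000569196
Highest score → spanish.

spanish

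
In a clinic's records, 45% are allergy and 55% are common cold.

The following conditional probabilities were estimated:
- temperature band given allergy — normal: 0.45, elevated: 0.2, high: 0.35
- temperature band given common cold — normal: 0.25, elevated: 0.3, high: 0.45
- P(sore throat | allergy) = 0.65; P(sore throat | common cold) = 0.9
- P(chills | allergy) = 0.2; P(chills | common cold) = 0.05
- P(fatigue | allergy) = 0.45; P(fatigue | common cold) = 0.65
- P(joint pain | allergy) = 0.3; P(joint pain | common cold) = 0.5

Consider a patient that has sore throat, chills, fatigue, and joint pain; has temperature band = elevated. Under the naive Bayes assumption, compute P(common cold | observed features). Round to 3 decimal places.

allergy: 0.45 × 0.2 × 0.65 × 0.2 × 0.45 × 0.3 = 0.0015795
common cold: 0.55 × 0.3 × 0.9 × 0.05 × 0.65 × 0.5 = 0.002413125
P(common cold | x) = 0.002413125 / 0.003992625 ≈ 0.604

0.604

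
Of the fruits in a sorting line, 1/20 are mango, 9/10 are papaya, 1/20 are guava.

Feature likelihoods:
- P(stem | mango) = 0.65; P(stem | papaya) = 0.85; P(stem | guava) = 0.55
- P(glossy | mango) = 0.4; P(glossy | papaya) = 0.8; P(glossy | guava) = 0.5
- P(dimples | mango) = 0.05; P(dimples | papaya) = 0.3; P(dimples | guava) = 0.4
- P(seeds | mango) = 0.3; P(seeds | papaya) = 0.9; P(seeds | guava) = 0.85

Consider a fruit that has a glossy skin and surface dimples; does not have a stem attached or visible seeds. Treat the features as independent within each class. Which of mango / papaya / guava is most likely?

mango: 0.05 × (1−0.65) × 0.4 × 0.05 × (1−0.3) = 0.000245
papaya: 0.9 × (1−0.85) × 0.8 × 0.3 × (1−0.9) = 0.00324
guava: 0.05 × (1−0.55) × 0.5 × 0.4 × (1−0.85) = 0.000675
Highest score → papaya.

papaya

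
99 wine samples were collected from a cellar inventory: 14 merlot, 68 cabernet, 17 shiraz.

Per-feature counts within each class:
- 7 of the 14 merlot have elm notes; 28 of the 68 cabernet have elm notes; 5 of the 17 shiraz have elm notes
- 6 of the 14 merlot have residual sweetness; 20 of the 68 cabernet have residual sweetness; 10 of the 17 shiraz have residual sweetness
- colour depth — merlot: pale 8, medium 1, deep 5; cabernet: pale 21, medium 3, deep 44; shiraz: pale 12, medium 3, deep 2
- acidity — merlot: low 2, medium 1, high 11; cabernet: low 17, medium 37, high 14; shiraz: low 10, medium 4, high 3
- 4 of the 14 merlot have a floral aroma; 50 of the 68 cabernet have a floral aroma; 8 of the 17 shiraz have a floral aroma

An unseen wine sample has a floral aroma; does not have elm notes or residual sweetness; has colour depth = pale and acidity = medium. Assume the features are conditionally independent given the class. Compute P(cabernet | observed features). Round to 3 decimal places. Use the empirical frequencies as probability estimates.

0.890

merlot: (14/99) × (7/14) × (8/14) × (8/14) × (1/14) × (4/14) ≈ 0.000471184
cabernet: (68/99) × (40/68) × (48/68) × (21/68) × (37/68) × (50/68) ≈ 0.0352388
shiraz: (17/99) × (12/17) × (7/17) × (12/17) × (4/17) × (8/17) ≈ 0.00390103
P(cabernet | x) = 0.0352388 / 0.039611014 ≈ 0.890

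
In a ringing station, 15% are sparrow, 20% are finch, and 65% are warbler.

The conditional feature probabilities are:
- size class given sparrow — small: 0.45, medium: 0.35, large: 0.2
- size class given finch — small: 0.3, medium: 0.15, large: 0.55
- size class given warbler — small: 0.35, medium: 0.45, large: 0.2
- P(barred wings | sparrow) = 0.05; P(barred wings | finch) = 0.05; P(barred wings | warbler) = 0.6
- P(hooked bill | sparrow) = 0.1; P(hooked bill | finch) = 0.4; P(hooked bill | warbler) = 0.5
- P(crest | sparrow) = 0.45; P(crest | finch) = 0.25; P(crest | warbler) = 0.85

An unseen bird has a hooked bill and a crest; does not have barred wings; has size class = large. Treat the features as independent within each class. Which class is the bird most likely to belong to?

warbler

sparrow: 0.15 × 0.2 × (1−0.05) × 0.1 × 0.45 = 0.0012825
finch: 0.2 × 0.55 × (1−0.05) × 0.4 × 0.25 = 0.01045
warbler: 0.65 × 0.2 × (1−0.6) × 0.5 × 0.85 = 0.0221
Highest score → warbler.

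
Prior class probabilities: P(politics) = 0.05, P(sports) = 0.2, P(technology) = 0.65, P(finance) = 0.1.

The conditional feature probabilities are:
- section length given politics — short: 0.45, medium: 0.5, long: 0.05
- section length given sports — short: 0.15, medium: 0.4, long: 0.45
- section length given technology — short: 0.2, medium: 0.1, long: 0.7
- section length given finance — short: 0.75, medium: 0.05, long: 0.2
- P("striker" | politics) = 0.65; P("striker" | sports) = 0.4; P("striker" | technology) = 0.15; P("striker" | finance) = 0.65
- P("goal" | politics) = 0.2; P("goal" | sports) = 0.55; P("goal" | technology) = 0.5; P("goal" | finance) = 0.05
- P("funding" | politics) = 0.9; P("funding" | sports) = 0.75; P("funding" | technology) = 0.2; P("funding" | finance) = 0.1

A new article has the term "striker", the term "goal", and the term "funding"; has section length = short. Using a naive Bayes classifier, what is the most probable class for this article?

politics: 0.05 × 0.45 × 0.65 × 0.2 × 0.9 = 0.0026325
sports: 0.2 × 0.15 × 0.4 × 0.55 × 0.75 = 0.00495
technology: 0.65 × 0.2 × 0.15 × 0.5 × 0.2 = 0.00195
finance: 0.1 × 0.75 × 0.65 × 0.05 × 0.1 = 0.00024375
Highest score → sports.

sports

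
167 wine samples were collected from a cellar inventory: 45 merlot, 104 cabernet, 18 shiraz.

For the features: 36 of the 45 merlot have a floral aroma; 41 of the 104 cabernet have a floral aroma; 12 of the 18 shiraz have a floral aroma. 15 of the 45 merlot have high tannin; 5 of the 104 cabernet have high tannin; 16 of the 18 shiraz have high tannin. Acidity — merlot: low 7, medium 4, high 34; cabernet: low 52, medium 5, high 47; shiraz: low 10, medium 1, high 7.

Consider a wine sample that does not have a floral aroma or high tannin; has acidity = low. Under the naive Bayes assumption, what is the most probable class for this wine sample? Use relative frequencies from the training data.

merlot: (45/167) × (9/45) × (30/45) × (7/45) ≈ 0.00558882
cabernet: (104/167) × (63/104) × (99/104) × (52/104) ≈ 0.179554
shiraz: (18/167) × (6/18) × (2/18) × (10/18) ≈ 0.00221779
Highest score → cabernet.

cabernet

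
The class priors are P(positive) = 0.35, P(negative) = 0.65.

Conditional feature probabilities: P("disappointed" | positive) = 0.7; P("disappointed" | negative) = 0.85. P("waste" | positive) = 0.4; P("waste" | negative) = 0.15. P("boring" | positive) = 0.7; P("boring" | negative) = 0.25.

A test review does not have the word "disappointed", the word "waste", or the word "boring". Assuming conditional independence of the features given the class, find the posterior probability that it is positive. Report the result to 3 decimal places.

0.233

positive: 0.35 × (1−0.7) × (1−0.4) × (1−0.7) = 0.0189
negative: 0.65 × (1−0.85) × (1−0.15) × (1−0.25) = 0.06215625
P(positive | x) = 0.0189 / 0.08105625 ≈ 0.233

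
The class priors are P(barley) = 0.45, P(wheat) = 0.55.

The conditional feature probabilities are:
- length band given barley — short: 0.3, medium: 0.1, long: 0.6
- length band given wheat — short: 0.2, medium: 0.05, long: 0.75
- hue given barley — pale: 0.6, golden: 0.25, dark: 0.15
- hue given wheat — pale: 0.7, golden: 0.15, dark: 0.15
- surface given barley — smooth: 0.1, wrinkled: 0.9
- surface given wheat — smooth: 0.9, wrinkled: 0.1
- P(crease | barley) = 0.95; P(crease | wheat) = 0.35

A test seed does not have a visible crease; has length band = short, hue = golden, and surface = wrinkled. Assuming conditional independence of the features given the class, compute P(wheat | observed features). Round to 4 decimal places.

barley: 0.45 × 0.3 × 0.25 × 0.9 × (1−0.95) = 0.00151875
wheat: 0.55 × 0.2 × 0.15 × 0.1 × (1−0.35) = 0.0010725
P(wheat | x) = 0.0010725 / 0.00259125 ≈ 0.4139

0.4139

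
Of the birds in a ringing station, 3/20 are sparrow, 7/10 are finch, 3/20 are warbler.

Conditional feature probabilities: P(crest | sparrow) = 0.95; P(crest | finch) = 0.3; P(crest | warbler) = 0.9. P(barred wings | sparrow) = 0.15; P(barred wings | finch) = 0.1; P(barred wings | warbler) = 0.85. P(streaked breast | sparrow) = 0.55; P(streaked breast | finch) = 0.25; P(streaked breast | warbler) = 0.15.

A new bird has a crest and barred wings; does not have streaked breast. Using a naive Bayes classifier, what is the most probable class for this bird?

sparrow: 0.15 × 0.95 × 0.15 × (1−0.55) = 0.00961875
finch: 0.7 × 0.3 × 0.1 × (1−0.25) = 0.01575
warbler: 0.15 × 0.9 × 0.85 × (1−0.15) = 0.0975375
Highest score → warbler.

warbler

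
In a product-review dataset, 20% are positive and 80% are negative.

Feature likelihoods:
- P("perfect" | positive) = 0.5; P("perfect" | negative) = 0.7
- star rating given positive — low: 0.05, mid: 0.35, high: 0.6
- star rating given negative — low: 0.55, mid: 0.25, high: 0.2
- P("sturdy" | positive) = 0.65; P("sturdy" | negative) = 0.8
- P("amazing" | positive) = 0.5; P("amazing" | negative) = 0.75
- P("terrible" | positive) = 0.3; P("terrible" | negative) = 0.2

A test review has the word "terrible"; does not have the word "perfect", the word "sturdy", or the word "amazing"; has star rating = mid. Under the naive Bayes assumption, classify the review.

positive

positive: 0.2 × (1−0.5) × 0.35 × (1−0.65) × (1−0.5) × 0.3 = 0.0018375
negative: 0.8 × (1−0.7) × 0.25 × (1−0.8) × (1−0.75) × 0.2 = 0.0006
Highest score → positive.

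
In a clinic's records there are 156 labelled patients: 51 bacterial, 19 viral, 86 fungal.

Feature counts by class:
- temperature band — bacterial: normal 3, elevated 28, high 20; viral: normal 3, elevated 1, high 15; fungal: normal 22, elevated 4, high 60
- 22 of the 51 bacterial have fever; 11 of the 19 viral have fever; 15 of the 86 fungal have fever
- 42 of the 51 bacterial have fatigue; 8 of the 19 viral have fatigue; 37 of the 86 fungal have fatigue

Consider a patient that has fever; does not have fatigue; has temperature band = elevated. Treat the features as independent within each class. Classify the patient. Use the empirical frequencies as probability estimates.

bacterial

bacterial: (51/156) × (28/51) × (22/51) × (9/51) ≈ 0.0136634
viral: (19/156) × (1/19) × (11/19) × (11/19) ≈ 0.00214859
fungal: (86/156) × (4/86) × (15/86) × (49/86) ≈ 0.00254815
Highest score → bacterial.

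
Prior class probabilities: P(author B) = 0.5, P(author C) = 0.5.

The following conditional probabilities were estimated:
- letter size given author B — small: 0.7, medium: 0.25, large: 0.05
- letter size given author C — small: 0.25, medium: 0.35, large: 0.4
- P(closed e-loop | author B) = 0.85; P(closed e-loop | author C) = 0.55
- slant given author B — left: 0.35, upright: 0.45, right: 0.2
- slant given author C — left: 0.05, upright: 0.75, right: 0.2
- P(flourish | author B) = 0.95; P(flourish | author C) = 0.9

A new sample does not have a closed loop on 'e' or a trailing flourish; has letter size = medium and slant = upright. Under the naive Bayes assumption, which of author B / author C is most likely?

author C

author B: 0.5 × 0.25 × (1−0.85) × 0.45 × (1−0.95) = 0.000421875
author C: 0.5 × 0.35 × (1−0.55) × 0.75 × (1−0.9) = 0.00590625
Highest score → author C.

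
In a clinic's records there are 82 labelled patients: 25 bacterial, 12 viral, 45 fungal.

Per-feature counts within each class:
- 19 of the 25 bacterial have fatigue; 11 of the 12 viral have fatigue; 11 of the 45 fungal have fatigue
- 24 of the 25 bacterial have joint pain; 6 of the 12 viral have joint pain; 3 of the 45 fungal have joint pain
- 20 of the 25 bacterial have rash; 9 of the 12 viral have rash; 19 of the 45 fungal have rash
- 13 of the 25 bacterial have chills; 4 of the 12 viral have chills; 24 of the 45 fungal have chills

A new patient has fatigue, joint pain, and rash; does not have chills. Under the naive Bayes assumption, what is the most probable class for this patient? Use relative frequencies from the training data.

bacterial: (25/82) × (19/25) × (24/25) × (20/25) × (12/25) ≈ 0.0854166
viral: (12/82) × (11/12) × (6/12) × (9/12) × (8/12) ≈ 0.0335366
fungal: (45/82) × (11/45) × (3/45) × (19/45) × (21/45) ≈ 0.00176212
Highest score → bacterial.

bacterial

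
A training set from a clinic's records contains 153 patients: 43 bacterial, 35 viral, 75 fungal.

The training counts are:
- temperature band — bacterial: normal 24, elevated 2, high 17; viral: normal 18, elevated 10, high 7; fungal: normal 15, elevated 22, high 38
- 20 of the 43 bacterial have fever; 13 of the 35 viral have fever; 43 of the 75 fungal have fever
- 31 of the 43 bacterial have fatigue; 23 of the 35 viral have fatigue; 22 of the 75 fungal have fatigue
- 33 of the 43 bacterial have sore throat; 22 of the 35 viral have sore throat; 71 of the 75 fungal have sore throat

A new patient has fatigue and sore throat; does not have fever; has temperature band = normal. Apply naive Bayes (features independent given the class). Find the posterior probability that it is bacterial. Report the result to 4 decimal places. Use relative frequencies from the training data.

0.5240

bacterial: (43/153) × (24/43) × (23/43) × (31/43) × (33/43) ≈ 0.0464214
viral: (35/153) × (18/35) × (22/35) × (23/35) × (22/35) ≈ 0.0305457
fungal: (75/153) × (15/75) × (32/75) × (22/75) × (71/75) ≈ 0.0116157
P(bacterial | x) = 0.0464214 / 0.0885828 ≈ 0.5240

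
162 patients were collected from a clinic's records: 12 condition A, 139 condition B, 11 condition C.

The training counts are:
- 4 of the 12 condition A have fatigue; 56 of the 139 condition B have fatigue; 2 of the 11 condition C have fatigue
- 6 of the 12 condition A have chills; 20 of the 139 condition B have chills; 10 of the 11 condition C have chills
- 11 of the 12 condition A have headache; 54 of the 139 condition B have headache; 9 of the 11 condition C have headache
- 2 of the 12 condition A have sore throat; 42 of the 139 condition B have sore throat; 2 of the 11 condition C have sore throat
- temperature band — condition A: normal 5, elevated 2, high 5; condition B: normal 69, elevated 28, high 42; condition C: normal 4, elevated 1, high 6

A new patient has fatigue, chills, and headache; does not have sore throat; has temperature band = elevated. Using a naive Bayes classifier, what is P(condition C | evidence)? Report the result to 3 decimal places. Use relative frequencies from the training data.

0.137

condition A: (12/162) × (4/12) × (6/12) × (11/12) × (10/12) × (2/12) ≈ 0.00157179
condition B: (139/162) × (56/139) × (20/139) × (54/139) × (97/139) × (28/139) ≈ 0.00271623
condition C: (11/162) × (2/11) × (10/11) × (9/11) × (9/11) × (1/11) ≈ 0.000683013
P(condition C | x) = 0.000683013 / 0.004971033 ≈ 0.137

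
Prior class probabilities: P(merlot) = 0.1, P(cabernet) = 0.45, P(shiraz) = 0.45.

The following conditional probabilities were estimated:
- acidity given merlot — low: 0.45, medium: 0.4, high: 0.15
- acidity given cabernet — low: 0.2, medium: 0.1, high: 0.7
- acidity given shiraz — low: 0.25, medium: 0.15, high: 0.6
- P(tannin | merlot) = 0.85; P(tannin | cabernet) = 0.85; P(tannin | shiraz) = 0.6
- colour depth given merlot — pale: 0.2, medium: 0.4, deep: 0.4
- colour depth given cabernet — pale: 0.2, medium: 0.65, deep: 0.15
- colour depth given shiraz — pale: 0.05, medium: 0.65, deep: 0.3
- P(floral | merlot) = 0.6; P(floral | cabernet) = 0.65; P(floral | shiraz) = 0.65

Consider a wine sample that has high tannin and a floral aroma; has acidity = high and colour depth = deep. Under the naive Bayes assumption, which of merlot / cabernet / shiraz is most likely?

shiraz

merlot: 0.1 × 0.15 × 0.85 × 0.4 × 0.6 = 0.00306
cabernet: 0.45 × 0.7 × 0.85 × 0.15 × 0.65 = 0.026105625
shiraz: 0.45 × 0.6 × 0.6 × 0.3 × 0.65 = 0.03159
Highest score → shiraz.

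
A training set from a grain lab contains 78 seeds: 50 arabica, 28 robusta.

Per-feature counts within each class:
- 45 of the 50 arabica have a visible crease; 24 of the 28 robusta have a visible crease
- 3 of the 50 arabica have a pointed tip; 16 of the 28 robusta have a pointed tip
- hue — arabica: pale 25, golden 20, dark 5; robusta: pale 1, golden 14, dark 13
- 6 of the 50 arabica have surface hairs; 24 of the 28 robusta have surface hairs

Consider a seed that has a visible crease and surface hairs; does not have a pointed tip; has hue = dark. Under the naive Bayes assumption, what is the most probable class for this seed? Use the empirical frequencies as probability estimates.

arabica: (50/78) × (45/50) × (47/50) × (5/50) × (6/50) ≈ 0.00650769
robusta: (28/78) × (24/28) × (12/28) × (13/28) × (24/28) ≈ 0.0524781
Highest score → robusta.

robusta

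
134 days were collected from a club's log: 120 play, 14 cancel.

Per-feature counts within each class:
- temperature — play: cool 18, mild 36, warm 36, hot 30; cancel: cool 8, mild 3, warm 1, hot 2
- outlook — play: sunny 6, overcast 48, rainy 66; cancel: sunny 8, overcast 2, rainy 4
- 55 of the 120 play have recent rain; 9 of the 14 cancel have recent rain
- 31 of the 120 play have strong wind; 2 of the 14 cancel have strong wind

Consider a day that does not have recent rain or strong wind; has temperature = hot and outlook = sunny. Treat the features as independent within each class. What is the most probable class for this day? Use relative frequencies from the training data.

play: (120/134) × (30/120) × (6/120) × (65/120) × (89/120) ≈ 0.00449705
cancel: (14/134) × (2/14) × (8/14) × (5/14) × (12/14) ≈ 0.00261085
Highest score → play.

play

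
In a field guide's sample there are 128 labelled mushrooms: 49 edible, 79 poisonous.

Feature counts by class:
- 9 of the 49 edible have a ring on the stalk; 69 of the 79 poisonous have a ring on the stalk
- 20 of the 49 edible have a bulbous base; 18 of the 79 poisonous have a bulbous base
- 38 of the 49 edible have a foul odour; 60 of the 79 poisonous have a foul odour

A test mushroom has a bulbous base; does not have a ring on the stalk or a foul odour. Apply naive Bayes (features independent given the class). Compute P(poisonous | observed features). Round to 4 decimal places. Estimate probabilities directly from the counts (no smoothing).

0.1301

edible: (49/128) × (40/49) × (20/49) × (11/49) ≈ 0.0286339
poisonous: (79/128) × (10/79) × (18/79) × (19/79) ≈ 0.00428116
P(poisonous | x) = 0.00428116 / 0.03291506 ≈ 0.1301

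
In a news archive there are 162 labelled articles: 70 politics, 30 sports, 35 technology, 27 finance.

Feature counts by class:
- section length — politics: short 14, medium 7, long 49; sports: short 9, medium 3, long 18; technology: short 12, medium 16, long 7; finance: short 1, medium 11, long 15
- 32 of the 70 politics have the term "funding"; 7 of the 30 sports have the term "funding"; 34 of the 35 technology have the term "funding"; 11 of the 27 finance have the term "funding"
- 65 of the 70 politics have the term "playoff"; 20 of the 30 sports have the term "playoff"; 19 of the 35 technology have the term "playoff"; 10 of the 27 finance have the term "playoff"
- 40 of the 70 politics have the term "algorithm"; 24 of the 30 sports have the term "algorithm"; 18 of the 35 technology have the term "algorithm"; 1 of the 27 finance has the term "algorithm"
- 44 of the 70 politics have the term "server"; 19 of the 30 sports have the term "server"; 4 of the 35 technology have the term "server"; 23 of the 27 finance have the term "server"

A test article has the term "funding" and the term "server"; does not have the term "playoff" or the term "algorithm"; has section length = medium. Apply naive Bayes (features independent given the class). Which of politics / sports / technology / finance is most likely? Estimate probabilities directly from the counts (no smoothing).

finance

politics: (70/162) × (7/70) × (32/70) × (5/70) × (30/70) × (44/70) ≈ 0.000380089
sports: (30/162) × (3/30) × (7/30) × (10/30) × (6/30) × (19/30) ≈ 0.000182442
technology: (35/162) × (16/35) × (34/35) × (16/35) × (17/35) × (4/35) ≈ 0.00243467
finance: (27/162) × (11/27) × (11/27) × (17/27) × (26/27) × (23/27) ≈ 0.0142878
Highest score → finance.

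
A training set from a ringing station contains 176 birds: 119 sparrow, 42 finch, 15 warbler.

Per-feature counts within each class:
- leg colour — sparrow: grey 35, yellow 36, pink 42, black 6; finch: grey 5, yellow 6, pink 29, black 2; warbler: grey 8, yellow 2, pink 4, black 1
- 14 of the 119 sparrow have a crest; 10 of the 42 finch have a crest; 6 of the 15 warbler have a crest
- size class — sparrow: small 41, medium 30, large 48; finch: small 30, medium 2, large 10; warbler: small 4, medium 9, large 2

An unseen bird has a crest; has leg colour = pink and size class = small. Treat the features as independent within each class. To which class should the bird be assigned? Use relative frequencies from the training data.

finch

sparrow: (119/176) × (42/119) × (14/119) × (41/119) ≈ 0.00967285
finch: (42/176) × (29/42) × (10/42) × (30/42) ≈ 0.0280226
warbler: (15/176) × (4/15) × (6/15) × (4/15) ≈ 0.00242424
Highest score → finch.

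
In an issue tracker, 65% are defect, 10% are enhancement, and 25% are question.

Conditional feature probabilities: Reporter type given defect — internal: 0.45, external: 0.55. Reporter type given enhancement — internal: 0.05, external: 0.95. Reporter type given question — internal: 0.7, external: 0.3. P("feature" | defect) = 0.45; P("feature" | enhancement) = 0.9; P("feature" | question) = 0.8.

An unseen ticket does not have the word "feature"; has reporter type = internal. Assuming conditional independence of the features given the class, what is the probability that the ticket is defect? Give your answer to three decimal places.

defect: 0.65 × 0.45 × (1−0.45) = 0.160875
enhancement: 0.1 × 0.05 × (1−0.9) = 0.0005
question: 0.25 × 0.7 × (1−0.8) = 0.035
P(defect | x) = 0.160875 / 0.196375 ≈ 0.819

0.819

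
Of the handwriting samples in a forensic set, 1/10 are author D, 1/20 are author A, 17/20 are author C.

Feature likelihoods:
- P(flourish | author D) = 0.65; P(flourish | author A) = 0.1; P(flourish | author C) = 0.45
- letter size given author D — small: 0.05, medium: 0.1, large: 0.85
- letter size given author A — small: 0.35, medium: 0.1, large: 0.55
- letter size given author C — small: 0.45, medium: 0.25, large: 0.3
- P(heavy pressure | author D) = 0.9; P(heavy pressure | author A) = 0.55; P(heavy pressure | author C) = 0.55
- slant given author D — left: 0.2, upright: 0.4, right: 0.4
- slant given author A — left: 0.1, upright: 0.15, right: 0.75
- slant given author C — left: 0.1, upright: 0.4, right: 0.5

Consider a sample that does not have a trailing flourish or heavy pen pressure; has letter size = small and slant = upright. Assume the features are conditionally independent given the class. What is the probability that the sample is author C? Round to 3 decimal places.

0.971

author D: 0.1 × (1−0.65) × 0.05 × (1−0.9) × 0.4 = 0.00007
author A: 0.05 × (1−0.1) × 0.35 × (1−0.55) × 0.15 = 0.001063125
author C: 0.85 × (1−0.45) × 0.45 × (1−0.55) × 0.4 = 0.0378675
P(author C | x) = 0.0378675 / 0.039000625 ≈ 0.971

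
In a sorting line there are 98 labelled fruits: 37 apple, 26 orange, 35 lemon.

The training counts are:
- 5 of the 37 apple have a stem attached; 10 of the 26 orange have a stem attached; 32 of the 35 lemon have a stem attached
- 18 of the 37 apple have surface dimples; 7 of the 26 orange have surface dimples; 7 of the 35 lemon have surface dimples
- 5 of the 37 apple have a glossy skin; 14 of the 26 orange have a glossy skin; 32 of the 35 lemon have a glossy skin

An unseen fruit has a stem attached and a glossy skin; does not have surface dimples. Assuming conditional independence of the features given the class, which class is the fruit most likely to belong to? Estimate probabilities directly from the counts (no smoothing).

lemon

apple: (37/98) × (5/37) × (19/37) × (5/37) ≈ 0.0035405
orange: (26/98) × (10/26) × (19/26) × (14/26) ≈ 0.0401522
lemon: (35/98) × (32/35) × (28/35) × (32/35) ≈ 0.238834
Highest score → lemon.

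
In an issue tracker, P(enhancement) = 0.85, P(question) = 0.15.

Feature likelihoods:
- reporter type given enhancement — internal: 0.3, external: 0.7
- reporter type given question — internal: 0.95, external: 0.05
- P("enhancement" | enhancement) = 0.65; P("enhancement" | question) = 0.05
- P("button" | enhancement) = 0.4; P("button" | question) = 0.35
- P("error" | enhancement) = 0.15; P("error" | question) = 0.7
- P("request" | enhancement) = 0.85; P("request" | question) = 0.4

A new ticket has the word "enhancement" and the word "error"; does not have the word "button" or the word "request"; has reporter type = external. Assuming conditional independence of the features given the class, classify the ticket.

enhancement: 0.85 × 0.7 × 0.65 × (1−0.4) × 0.15 × (1−0.85) = 0.005221125
question: 0.15 × 0.05 × 0.05 × (1−0.35) × 0.7 × (1−0.4) = 0.000102375
Highest score → enhancement.

enhancement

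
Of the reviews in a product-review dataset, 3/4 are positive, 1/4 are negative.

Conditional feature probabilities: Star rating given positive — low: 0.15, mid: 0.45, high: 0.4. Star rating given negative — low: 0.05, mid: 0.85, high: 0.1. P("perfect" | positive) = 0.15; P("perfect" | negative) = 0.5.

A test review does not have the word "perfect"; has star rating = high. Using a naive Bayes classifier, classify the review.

positive

positive: 0.75 × 0.4 × (1−0.15) = 0.255
negative: 0.25 × 0.1 × (1−0.5) = 0.0125
Highest score → positive.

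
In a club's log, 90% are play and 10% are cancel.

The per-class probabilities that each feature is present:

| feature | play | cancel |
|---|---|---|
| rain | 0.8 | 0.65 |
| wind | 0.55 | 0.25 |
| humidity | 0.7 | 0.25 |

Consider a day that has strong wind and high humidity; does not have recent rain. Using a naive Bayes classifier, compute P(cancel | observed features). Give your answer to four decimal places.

play: 0.9 × (1−0.8) × 0.55 × 0.7 = 0.0693
cancel: 0.1 × (1−0.65) × 0.25 × 0.25 = 0.0021875
P(cancel | x) = 0.0021875 / 0.0714875 ≈ 0.0306

0.0306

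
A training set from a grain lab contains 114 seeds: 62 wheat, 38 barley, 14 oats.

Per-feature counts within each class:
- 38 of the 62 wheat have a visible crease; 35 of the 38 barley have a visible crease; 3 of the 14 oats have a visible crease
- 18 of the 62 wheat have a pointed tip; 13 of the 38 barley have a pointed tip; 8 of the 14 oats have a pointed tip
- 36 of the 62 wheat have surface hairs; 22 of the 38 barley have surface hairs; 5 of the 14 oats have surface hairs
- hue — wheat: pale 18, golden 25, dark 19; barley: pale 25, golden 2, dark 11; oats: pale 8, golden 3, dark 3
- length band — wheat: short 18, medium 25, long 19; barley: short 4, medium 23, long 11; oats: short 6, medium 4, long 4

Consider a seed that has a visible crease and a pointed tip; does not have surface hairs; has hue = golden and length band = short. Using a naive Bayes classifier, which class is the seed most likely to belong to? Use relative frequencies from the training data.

wheat

wheat: (62/114) × (38/62) × (18/62) × (26/62) × (25/62) × (18/62) ≈ 0.00475084
barley: (38/114) × (35/38) × (13/38) × (16/38) × (2/38) × (4/38) ≈ 0.000245009
oats: (14/114) × (3/14) × (8/14) × (9/14) × (3/14) × (6/14) ≈ 0.000887788
Highest score → wheat.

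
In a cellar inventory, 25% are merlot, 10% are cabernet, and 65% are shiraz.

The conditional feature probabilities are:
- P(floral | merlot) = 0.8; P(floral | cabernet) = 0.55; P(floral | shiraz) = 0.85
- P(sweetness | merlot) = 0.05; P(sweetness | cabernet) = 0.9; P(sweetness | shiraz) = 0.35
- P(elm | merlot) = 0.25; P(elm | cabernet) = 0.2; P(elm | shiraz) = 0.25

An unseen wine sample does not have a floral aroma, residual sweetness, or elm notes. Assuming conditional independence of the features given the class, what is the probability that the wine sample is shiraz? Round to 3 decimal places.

merlot: 0.25 × (1−0.8) × (1−0.05) × (1−0.25) = 0.035625
cabernet: 0.1 × (1−0.55) × (1−0.9) × (1−0.2) = 0.0036
shiraz: 0.65 × (1−0.85) × (1−0.35) × (1−0.25) = 0.04753125
P(shiraz | x) = 0.04753125 / 0.08675625 ≈ 0.548

0.548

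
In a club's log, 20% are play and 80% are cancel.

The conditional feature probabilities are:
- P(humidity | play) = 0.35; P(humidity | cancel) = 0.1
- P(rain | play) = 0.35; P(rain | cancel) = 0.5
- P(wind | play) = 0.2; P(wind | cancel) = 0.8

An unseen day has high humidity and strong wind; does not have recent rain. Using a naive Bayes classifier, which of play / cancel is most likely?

cancel

play: 0.2 × 0.35 × (1−0.35) × 0.2 = 0.0091
cancel: 0.8 × 0.1 × (1−0.5) × 0.8 = 0.032
Highest score → cancel.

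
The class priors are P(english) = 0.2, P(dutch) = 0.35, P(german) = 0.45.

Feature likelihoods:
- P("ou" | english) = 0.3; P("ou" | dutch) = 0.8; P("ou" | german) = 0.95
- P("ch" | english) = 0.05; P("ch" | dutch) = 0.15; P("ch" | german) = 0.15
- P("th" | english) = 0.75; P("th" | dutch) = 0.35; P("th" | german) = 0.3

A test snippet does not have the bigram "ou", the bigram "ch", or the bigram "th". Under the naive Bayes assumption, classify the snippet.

english: 0.2 × (1−0.3) × (1−0.05) × (1−0.75) = 0.03325
dutch: 0.35 × (1−0.8) × (1−0.15) × (1−0.35) = 0.038675
german: 0.45 × (1−0.95) × (1−0.15) × (1−0.3) = 0.0133875
Highest score → dutch.

dutch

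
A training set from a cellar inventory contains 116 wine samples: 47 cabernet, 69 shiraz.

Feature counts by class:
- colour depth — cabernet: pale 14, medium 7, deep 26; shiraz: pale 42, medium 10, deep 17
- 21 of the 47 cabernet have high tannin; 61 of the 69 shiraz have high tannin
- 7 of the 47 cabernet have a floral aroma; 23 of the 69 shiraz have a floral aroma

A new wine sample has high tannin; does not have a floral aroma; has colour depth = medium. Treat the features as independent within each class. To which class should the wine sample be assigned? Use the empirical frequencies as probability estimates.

shiraz

cabernet: (47/116) × (7/47) × (21/47) × (40/47) ≈ 0.0229469
shiraz: (69/116) × (10/69) × (61/69) × (46/69) ≈ 0.0508079
Highest score → shiraz.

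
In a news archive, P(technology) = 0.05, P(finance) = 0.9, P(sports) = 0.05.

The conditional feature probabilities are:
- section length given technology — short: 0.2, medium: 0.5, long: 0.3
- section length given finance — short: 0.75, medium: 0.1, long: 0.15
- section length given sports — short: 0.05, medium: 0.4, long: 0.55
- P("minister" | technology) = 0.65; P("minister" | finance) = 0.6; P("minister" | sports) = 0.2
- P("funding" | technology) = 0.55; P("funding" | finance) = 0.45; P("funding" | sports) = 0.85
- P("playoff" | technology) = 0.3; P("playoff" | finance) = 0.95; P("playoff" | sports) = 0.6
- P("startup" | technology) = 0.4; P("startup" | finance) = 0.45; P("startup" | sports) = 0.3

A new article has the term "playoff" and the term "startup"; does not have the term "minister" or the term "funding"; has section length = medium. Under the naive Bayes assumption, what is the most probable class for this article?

finance

technology: 0.05 × 0.5 × (1−0.65) × (1−0.55) × 0.3 × 0.4 = 0.0004725
finance: 0.9 × 0.1 × (1−0.6) × (1−0.45) × 0.95 × 0.45 = 0.0084645
sports: 0.05 × 0.4 × (1−0.2) × (1−0.85) × 0.6 × 0.3 = 0.000432
Highest score → finance.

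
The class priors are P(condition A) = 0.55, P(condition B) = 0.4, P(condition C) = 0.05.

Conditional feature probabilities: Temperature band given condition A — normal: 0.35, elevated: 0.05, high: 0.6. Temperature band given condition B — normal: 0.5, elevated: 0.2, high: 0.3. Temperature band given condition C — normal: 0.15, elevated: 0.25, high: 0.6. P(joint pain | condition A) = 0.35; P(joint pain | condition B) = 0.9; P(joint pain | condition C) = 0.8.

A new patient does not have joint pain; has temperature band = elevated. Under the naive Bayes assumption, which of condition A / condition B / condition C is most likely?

condition A: 0.55 × 0.05 × (1−0.35) = 0.017875
condition B: 0.4 × 0.2 × (1−0.9) = 0.008
condition C: 0.05 × 0.25 × (1−0.8) = 0.0025
Highest score → condition A.

condition A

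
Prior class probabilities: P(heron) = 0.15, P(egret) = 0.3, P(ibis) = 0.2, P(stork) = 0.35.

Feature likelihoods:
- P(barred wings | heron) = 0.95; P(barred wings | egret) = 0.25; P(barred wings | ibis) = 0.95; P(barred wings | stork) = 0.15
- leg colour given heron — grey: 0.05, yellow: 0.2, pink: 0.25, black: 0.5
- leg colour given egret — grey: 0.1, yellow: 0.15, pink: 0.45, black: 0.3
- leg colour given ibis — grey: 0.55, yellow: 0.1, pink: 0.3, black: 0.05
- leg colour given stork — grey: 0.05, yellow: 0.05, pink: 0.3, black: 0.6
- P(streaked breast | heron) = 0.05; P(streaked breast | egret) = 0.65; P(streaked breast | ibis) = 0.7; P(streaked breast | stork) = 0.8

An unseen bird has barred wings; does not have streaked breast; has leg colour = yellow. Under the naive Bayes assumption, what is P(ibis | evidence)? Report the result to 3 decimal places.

0.153

heron: 0.15 × 0.95 × 0.2 × (1−0.05) = 0.027075
egret: 0.3 × 0.25 × 0.15 × (1−0.65) = 0.0039375
ibis: 0.2 × 0.95 × 0.1 × (1−0.7) = 0.0057
stork: 0.35 × 0.15 × 0.05 × (1−0.8) = 0.000525
P(ibis | x) = 0.0057 / 0.0372375 ≈ 0.153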